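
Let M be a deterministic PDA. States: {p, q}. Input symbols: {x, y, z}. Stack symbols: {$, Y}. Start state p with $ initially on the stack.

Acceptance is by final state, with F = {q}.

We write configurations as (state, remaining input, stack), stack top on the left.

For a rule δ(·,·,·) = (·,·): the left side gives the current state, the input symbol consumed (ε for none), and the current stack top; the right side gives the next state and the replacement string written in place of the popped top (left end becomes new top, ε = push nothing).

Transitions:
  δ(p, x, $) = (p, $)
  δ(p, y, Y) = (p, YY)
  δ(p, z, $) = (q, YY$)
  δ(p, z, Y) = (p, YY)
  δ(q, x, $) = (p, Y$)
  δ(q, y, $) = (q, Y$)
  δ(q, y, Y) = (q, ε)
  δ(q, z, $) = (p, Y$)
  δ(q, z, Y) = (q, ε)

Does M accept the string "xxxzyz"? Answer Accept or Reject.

Accept

(p, xxxzyz, $)
  read x, top $: go to p, push $ → (p, xxzyz, $)
  read x, top $: go to p, push $ → (p, xzyz, $)
  read x, top $: go to p, push $ → (p, zyz, $)
  read z, top $: go to q, push YY$ → (q, yz, YY$)
  read y, top Y: go to q, push ε → (q, z, Y$)
  read z, top Y: go to q, push ε → (q, ε, $)
All input consumed; state q ∈ F.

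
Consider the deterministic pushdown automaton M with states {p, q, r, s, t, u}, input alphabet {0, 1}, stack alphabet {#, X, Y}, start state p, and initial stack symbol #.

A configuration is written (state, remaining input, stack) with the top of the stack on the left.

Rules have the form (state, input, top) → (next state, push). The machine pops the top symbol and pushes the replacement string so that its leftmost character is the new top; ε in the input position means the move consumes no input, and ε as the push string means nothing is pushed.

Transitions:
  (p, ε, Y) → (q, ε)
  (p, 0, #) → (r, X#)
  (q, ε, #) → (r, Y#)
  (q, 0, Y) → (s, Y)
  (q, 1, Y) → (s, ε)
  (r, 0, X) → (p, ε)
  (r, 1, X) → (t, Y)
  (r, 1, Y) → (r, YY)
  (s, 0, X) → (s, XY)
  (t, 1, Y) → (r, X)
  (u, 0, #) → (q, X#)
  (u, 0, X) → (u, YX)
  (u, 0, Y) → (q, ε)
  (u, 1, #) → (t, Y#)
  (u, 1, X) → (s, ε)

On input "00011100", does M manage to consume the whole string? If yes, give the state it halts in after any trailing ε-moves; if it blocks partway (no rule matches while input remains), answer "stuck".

(p, 00011100, #) ⊢ (r, 0011100, X#) ⊢ (p, 011100, #) ⊢ (r, 11100, X#) ⊢ (t, 1100, Y#) ⊢ (r, 100, X#) ⊢ (t, 00, Y#)
No transition for (t, 0, top Y); M blocks with input 00 remaining.

stuck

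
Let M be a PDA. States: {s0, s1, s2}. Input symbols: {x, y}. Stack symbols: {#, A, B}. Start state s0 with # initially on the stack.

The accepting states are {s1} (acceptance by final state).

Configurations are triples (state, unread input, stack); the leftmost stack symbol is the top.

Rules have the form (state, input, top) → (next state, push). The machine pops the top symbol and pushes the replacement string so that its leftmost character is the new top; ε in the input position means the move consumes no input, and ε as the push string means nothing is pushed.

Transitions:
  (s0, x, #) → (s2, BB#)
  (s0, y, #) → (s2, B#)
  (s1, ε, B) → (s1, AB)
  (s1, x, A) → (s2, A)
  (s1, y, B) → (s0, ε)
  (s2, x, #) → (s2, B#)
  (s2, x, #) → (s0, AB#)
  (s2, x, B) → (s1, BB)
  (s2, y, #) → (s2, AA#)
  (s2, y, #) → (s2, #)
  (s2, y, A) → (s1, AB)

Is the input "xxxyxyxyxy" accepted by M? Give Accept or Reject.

One accepting computation: (s0, xxxyxyxyxy, #) ⊢ (s2, xxyxyxyxy, BB#) ⊢ (s1, xyxyxyxy, BBB#) ⊢ (s1, xyxyxyxy, ABBB#) ⊢ (s2, yxyxyxy, ABBB#) ⊢ (s1, xyxyxy, ABBBB#) ⊢ (s2, yxyxy, ABBBB#) ⊢ (s1, xyxy, ABBBBB#) ⊢ (s2, yxy, ABBBBB#) ⊢ (s1, xy, ABBBBBB#) ⊢ (s2, y, ABBBBBB#) ⊢ (s1, ε, ABBBBBBB#)
All input consumed and state s1 ∈ F.

Accept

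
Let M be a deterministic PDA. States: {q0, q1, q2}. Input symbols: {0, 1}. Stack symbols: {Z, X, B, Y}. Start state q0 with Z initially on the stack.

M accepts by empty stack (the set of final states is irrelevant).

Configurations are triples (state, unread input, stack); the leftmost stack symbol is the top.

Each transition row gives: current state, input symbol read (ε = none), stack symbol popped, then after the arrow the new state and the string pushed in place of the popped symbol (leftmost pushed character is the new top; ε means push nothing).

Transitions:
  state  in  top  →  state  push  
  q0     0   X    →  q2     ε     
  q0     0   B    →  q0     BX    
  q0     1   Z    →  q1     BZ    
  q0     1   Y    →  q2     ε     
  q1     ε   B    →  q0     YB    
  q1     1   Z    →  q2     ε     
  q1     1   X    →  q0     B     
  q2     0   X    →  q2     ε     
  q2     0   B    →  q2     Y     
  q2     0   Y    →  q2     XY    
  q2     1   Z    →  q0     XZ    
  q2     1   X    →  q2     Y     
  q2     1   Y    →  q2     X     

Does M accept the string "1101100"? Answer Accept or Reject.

(q0, 1101100, Z) ⊢ (q1, 101100, BZ) ⊢ (q0, 101100, YBZ) ⊢ (q2, 01100, BZ) ⊢ (q2, 1100, YZ) ⊢ (q2, 100, XZ) ⊢ (q2, 00, YZ) ⊢ (q2, 0, XYZ) ⊢ (q2, ε, YZ)
All input consumed; stack is YZ, not empty, and no further ε-move applies.

Reject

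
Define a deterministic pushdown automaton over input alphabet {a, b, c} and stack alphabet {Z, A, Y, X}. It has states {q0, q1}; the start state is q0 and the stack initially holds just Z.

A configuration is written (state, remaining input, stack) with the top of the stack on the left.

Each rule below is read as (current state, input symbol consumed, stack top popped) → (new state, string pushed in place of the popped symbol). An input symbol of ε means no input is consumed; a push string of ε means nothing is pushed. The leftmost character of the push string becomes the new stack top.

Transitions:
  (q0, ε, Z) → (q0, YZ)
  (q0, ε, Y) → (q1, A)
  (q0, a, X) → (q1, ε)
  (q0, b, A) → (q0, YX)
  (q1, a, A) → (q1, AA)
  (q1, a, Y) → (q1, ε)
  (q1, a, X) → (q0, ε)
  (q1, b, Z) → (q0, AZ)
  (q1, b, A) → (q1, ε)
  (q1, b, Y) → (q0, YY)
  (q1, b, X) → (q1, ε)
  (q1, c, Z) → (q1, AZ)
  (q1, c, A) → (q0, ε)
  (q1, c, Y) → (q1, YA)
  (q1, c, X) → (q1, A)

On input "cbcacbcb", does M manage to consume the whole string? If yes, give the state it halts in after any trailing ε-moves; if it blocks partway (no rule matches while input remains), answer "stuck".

stuck

(q0, cbcacbcb, Z)
  ε-move, top Z: go to q0, push YZ → (q0, cbcacbcb, YZ)
  ε-move, top Y: go to q1, push A → (q1, cbcacbcb, AZ)
  read c, top A: go to q0, push ε → (q0, bcacbcb, Z)
  ε-move, top Z: go to q0, push YZ → (q0, bcacbcb, YZ)
  ε-move, top Y: go to q1, push A → (q1, bcacbcb, AZ)
  read b, top A: go to q1, push ε → (q1, cacbcb, Z)
  read c, top Z: go to q1, push AZ → (q1, acbcb, AZ)
  read a, top A: go to q1, push AA → (q1, cbcb, AAZ)
  read c, top A: go to q0, push ε → (q0, bcb, AZ)
  read b, top A: go to q0, push YX → (q0, cb, YXZ)
  ε-move, top Y: go to q1, push A → (q1, cb, AXZ)
  read c, top A: go to q0, push ε → (q0, b, XZ)
No transition for (q0, b, top X); M blocks with input b remaining.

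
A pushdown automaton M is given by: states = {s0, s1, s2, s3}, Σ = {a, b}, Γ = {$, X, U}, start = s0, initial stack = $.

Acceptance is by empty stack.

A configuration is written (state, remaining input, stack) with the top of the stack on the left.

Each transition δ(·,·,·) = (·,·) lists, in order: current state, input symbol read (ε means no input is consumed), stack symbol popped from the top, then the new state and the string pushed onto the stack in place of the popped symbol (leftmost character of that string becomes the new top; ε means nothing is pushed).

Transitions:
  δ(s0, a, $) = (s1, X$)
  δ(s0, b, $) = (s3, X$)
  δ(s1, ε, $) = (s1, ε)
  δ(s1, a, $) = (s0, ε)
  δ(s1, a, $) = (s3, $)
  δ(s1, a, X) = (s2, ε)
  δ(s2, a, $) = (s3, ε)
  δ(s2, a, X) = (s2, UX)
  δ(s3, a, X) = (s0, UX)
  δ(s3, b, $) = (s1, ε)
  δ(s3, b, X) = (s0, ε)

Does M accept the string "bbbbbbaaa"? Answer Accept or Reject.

One accepting computation: (s0, bbbbbbaaa, $) ⊢ (s3, bbbbbaaa, X$) ⊢ (s0, bbbbaaa, $) ⊢ (s3, bbbaaa, X$) ⊢ (s0, bbaaa, $) ⊢ (s3, baaa, X$) ⊢ (s0, aaa, $) ⊢ (s1, aa, X$) ⊢ (s2, a, $) ⊢ (s3, ε, ε)
All input consumed and the stack is empty.

Accept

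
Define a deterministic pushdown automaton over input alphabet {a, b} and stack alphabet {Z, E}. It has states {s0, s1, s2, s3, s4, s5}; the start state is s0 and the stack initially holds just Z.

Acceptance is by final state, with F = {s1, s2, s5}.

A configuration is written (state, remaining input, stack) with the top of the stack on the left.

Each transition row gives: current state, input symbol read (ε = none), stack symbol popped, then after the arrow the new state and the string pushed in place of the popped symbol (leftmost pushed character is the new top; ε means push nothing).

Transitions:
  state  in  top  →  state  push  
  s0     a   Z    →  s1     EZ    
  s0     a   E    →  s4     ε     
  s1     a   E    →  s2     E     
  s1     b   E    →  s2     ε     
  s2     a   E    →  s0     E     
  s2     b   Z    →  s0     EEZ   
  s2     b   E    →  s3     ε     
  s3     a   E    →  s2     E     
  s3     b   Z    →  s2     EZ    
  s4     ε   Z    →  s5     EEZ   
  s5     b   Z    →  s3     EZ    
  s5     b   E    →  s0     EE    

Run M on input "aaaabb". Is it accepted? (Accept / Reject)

Reject

(s0, aaaabb, Z) ⊢ (s1, aaabb, EZ) ⊢ (s2, aabb, EZ) ⊢ (s0, abb, EZ) ⊢ (s4, bb, Z) ⊢ (s5, bb, EEZ) ⊢ (s0, b, EEEZ)
No transition applies at (s0, b, EEEZ); input not fully consumed.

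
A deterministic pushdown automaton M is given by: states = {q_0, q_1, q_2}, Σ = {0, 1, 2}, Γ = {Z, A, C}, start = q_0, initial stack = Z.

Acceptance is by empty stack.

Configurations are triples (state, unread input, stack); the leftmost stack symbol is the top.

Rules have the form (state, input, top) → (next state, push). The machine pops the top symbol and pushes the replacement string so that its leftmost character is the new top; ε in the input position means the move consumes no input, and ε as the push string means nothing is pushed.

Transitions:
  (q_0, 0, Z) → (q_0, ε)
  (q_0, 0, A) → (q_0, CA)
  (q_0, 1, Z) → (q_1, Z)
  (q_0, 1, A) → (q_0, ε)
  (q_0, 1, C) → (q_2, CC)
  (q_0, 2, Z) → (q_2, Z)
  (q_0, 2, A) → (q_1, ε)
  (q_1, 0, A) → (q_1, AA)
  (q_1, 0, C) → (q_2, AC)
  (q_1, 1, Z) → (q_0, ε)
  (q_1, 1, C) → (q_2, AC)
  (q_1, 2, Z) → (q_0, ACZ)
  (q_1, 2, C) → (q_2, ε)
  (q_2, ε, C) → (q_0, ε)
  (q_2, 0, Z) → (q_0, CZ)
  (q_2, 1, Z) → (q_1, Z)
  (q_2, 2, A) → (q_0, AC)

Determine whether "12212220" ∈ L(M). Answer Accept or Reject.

Accept

(q_0, 12212220, Z)
  read 1, top Z: go to q_1, push Z → (q_1, 2212220, Z)
  read 2, top Z: go to q_0, push ACZ → (q_0, 212220, ACZ)
  read 2, top A: go to q_1, push ε → (q_1, 12220, CZ)
  read 1, top C: go to q_2, push AC → (q_2, 2220, ACZ)
  read 2, top A: go to q_0, push AC → (q_0, 220, ACCZ)
  read 2, top A: go to q_1, push ε → (q_1, 20, CCZ)
  read 2, top C: go to q_2, push ε → (q_2, 0, CZ)
  ε-move, top C: go to q_0, push ε → (q_0, 0, Z)
  read 0, top Z: go to q_0, push ε → (q_0, ε, ε)
All input consumed and the stack is empty.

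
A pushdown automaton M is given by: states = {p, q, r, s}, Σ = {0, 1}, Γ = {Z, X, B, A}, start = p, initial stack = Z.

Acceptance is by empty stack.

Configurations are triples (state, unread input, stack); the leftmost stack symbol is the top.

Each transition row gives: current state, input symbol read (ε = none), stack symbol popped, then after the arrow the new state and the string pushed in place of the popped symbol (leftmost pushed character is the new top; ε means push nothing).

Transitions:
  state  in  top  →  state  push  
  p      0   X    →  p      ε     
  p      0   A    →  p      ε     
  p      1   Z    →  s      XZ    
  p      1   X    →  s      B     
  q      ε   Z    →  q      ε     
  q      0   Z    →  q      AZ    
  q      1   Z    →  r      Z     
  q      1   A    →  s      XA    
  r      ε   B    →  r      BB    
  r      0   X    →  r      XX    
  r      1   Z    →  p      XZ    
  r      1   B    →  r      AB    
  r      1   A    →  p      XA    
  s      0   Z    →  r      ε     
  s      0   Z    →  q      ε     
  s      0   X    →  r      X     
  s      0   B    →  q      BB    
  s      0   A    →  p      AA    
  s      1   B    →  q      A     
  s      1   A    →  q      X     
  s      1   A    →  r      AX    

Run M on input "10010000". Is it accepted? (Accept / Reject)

Reject

No computation consumes all input and empties the stack.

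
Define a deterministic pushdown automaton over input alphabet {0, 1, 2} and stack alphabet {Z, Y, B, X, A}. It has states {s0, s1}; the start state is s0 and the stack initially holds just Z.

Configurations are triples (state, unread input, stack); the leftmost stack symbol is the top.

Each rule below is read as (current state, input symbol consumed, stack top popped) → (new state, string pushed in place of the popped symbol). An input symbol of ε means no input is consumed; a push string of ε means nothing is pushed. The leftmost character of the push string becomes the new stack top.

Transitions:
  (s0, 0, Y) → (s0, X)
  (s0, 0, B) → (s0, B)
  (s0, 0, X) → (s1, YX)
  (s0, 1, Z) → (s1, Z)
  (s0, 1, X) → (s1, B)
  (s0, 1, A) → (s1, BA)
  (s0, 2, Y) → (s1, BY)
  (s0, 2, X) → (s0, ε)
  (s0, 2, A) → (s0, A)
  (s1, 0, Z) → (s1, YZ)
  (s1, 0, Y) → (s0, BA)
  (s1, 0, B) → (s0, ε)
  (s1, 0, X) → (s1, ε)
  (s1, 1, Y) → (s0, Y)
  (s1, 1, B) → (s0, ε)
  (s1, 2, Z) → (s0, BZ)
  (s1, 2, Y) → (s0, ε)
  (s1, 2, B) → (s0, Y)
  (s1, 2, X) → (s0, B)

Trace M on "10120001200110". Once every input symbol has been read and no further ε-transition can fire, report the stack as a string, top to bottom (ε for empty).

YXZ

(s0, 10120001200110, Z) ⊢ (s1, 0120001200110, Z) ⊢ (s1, 120001200110, YZ) ⊢ (s0, 20001200110, YZ) ⊢ (s1, 0001200110, BYZ) ⊢ (s0, 001200110, YZ) ⊢ (s0, 01200110, XZ) ⊢ (s1, 1200110, YXZ) ⊢ (s0, 200110, YXZ) ⊢ (s1, 00110, BYXZ) ⊢ (s0, 0110, YXZ) ⊢ (s0, 110, XXZ) ⊢ (s1, 10, BXZ) ⊢ (s0, 0, XZ) ⊢ (s1, ε, YXZ)
All input consumed in state s1 with stack YXZ.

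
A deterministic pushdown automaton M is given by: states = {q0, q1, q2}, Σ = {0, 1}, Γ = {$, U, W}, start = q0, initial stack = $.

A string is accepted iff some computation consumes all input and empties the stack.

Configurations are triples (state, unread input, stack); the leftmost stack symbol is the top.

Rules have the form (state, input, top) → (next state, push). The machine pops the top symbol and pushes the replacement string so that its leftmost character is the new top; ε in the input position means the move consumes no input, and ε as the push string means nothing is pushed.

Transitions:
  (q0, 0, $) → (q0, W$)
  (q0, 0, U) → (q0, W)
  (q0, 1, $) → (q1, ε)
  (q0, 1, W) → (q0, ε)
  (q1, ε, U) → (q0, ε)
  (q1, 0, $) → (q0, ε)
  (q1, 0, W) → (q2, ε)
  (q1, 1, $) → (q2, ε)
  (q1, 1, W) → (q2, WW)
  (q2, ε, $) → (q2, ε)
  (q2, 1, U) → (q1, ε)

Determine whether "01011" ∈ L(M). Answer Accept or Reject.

(q0, 01011, $)
  read 0, top $: go to q0, push W$ → (q0, 1011, W$)
  read 1, top W: go to q0, push ε → (q0, 011, $)
  read 0, top $: go to q0, push W$ → (q0, 11, W$)
  read 1, top W: go to q0, push ε → (q0, 1, $)
  read 1, top $: go to q1, push ε → (q1, ε, ε)
All input consumed and the stack is empty.

Accept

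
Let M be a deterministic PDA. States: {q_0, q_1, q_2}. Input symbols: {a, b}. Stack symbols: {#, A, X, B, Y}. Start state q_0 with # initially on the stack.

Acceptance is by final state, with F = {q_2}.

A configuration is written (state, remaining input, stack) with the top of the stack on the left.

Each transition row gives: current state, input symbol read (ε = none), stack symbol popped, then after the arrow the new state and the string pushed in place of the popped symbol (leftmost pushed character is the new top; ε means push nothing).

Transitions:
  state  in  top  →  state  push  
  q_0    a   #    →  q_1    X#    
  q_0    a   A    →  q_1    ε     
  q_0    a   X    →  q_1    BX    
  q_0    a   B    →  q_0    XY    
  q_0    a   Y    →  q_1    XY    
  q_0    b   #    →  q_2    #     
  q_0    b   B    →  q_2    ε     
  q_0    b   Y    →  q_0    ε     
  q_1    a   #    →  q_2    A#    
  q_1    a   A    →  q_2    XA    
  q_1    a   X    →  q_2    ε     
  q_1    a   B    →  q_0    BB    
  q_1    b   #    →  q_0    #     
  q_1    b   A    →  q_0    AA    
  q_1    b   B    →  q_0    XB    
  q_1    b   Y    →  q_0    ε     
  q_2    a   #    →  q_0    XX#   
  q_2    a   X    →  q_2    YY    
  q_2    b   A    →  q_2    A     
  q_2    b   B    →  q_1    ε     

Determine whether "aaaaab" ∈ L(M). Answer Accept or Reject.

Accept

(q_0, aaaaab, #) ⊢ (q_1, aaaab, X#) ⊢ (q_2, aaab, #) ⊢ (q_0, aab, XX#) ⊢ (q_1, ab, BXX#) ⊢ (q_0, b, BBXX#) ⊢ (q_2, ε, BXX#)
All input consumed; state q_2 ∈ F.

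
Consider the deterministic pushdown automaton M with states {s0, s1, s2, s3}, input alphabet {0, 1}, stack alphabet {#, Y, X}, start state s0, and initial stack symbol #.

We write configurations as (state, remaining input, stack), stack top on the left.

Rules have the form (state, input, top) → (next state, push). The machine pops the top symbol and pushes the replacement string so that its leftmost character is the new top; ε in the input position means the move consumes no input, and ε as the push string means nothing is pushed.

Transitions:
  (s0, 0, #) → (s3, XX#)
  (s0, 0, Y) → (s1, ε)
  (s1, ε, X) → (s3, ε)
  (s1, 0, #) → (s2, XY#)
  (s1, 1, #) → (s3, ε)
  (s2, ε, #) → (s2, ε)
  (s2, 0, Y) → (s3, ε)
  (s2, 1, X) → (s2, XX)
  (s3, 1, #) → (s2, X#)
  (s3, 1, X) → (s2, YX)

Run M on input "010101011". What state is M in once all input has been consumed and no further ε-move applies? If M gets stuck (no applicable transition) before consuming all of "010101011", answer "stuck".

(s0, 010101011, #) ⊢ (s3, 10101011, XX#) ⊢ (s2, 0101011, YXX#) ⊢ (s3, 101011, XX#) ⊢ (s2, 01011, YXX#) ⊢ (s3, 1011, XX#) ⊢ (s2, 011, YXX#) ⊢ (s3, 11, XX#) ⊢ (s2, 1, YXX#)
No transition for (s2, 1, top Y); M blocks with input 1 remaining.

stuck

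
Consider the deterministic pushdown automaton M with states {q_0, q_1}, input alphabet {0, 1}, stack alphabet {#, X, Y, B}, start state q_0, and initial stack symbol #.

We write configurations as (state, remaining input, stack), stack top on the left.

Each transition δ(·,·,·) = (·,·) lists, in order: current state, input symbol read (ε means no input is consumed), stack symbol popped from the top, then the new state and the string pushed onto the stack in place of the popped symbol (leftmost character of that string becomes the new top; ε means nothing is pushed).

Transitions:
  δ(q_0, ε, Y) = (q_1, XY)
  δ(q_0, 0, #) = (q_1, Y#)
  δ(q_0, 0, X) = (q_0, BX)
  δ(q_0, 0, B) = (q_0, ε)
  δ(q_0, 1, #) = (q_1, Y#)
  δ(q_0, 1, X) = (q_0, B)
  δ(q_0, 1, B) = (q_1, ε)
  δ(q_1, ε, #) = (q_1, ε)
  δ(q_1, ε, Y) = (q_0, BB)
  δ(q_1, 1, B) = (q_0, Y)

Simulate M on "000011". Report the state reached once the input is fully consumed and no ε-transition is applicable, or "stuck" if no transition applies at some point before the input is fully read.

(q_0, 000011, #) ⊢ (q_1, 00011, Y#) ⊢ (q_0, 00011, BB#) ⊢ (q_0, 0011, B#) ⊢ (q_0, 011, #) ⊢ (q_1, 11, Y#) ⊢ (q_0, 11, BB#) ⊢ (q_1, 1, B#) ⊢ (q_0, ε, Y#) ⊢ (q_1, ε, XY#)
All input consumed; M is in state q_1.

q_1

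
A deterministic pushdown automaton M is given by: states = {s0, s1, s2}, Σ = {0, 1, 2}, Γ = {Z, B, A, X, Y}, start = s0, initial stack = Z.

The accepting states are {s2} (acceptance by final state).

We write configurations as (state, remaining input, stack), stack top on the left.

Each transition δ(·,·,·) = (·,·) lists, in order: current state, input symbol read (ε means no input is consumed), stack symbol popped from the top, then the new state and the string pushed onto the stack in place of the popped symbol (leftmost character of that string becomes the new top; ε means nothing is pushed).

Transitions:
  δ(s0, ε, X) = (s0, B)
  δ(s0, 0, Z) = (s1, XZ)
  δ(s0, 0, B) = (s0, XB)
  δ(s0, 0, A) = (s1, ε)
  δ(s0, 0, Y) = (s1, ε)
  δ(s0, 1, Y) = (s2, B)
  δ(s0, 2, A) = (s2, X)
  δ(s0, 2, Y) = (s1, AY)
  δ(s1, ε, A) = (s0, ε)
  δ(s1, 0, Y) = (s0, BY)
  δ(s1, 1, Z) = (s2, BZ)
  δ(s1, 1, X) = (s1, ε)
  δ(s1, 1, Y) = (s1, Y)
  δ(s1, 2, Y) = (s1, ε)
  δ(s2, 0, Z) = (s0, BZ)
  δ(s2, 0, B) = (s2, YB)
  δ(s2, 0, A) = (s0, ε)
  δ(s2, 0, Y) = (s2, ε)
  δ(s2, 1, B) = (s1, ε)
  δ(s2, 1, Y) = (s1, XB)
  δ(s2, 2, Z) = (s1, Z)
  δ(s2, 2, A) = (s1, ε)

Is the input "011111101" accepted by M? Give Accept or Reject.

(s0, 011111101, Z)
  read 0, top Z: go to s1, push XZ → (s1, 11111101, XZ)
  read 1, top X: go to s1, push ε → (s1, 1111101, Z)
  read 1, top Z: go to s2, push BZ → (s2, 111101, BZ)
  read 1, top B: go to s1, push ε → (s1, 11101, Z)
  read 1, top Z: go to s2, push BZ → (s2, 1101, BZ)
  read 1, top B: go to s1, push ε → (s1, 101, Z)
  read 1, top Z: go to s2, push BZ → (s2, 01, BZ)
  read 0, top B: go to s2, push YB → (s2, 1, YBZ)
  read 1, top Y: go to s1, push XB → (s1, ε, XBBZ)
All input consumed; state s1 ∉ F and no further ε-move applies.

Reject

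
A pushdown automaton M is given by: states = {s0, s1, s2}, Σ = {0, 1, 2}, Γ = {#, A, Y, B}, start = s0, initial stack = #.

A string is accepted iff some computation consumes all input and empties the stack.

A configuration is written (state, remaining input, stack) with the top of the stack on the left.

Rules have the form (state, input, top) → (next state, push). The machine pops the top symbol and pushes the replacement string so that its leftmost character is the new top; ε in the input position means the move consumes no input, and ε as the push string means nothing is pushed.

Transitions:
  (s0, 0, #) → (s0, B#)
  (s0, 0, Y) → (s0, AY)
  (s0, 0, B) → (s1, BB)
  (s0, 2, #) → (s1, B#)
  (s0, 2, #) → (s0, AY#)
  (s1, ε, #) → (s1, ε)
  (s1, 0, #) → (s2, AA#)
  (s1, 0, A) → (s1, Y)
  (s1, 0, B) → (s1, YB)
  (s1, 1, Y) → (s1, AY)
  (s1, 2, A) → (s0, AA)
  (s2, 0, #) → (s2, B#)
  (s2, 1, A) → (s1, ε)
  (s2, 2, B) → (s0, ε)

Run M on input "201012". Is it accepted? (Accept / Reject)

Reject

No computation consumes all input and empties the stack.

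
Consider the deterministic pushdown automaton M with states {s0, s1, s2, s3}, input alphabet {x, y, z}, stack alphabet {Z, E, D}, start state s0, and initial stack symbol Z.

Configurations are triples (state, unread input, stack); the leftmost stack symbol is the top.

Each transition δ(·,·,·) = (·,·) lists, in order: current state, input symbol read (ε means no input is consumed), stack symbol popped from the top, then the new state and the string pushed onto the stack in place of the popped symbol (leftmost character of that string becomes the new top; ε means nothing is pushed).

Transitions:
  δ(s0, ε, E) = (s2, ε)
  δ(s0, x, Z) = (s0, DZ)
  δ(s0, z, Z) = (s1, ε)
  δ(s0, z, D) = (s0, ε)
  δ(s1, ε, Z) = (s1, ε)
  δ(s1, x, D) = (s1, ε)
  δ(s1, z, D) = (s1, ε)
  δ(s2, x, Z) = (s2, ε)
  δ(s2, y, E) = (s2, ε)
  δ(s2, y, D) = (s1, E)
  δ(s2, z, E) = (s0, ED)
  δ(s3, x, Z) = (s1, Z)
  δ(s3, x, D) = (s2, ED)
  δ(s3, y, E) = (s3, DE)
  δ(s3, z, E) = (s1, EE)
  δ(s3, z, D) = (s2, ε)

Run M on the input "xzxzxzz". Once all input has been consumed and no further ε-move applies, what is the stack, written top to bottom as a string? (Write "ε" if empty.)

(s0, xzxzxzz, Z) ⊢ (s0, zxzxzz, DZ) ⊢ (s0, xzxzz, Z) ⊢ (s0, zxzz, DZ) ⊢ (s0, xzz, Z) ⊢ (s0, zz, DZ) ⊢ (s0, z, Z) ⊢ (s1, ε, ε)
All input consumed in state s1 with stack ε.

ε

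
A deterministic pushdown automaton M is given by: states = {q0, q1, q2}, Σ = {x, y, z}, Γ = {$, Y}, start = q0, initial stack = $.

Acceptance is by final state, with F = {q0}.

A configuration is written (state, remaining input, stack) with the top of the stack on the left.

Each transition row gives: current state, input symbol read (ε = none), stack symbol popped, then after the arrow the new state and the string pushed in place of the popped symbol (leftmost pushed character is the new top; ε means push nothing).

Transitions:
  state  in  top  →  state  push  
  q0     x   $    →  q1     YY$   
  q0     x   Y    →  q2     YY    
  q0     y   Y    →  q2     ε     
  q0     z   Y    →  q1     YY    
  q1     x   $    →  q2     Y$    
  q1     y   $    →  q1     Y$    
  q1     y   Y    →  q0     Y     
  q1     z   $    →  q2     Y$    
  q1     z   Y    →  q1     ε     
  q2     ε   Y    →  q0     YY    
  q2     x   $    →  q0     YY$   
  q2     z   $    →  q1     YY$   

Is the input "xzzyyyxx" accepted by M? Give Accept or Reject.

(q0, xzzyyyxx, $)
  read x, top $: go to q1, push YY$ → (q1, zzyyyxx, YY$)
  read z, top Y: go to q1, push ε → (q1, zyyyxx, Y$)
  read z, top Y: go to q1, push ε → (q1, yyyxx, $)
  read y, top $: go to q1, push Y$ → (q1, yyxx, Y$)
  read y, top Y: go to q0, push Y → (q0, yxx, Y$)
  read y, top Y: go to q2, push ε → (q2, xx, $)
  read x, top $: go to q0, push YY$ → (q0, x, YY$)
  read x, top Y: go to q2, push YY → (q2, ε, YYY$)
  ε-move, top Y: go to q0, push YY → (q0, ε, YYYY$)
All input consumed; state q0 ∈ F.

Accept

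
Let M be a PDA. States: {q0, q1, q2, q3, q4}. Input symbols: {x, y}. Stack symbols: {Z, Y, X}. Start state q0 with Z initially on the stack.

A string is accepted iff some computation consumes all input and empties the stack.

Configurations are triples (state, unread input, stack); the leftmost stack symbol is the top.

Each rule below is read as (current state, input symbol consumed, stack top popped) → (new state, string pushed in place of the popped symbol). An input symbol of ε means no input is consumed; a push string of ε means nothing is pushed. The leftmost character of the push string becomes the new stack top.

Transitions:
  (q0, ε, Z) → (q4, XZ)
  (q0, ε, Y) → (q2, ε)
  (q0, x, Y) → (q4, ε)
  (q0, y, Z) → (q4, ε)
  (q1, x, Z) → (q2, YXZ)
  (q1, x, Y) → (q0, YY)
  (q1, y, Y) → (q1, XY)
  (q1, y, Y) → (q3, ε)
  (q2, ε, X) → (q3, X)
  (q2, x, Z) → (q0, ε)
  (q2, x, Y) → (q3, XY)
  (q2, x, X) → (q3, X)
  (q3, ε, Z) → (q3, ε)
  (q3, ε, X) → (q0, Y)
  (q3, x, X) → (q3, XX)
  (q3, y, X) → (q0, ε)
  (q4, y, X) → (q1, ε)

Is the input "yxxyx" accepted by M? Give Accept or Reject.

Accept

One accepting computation: (q0, yxxyx, Z) ⊢ (q4, yxxyx, XZ) ⊢ (q1, xxyx, Z) ⊢ (q2, xyx, YXZ) ⊢ (q3, yx, XYXZ) ⊢ (q0, x, YXZ) ⊢ (q2, x, XZ) ⊢ (q3, x, XZ) ⊢ (q0, x, YZ) ⊢ (q2, x, Z) ⊢ (q0, ε, ε)
All input consumed and the stack is empty.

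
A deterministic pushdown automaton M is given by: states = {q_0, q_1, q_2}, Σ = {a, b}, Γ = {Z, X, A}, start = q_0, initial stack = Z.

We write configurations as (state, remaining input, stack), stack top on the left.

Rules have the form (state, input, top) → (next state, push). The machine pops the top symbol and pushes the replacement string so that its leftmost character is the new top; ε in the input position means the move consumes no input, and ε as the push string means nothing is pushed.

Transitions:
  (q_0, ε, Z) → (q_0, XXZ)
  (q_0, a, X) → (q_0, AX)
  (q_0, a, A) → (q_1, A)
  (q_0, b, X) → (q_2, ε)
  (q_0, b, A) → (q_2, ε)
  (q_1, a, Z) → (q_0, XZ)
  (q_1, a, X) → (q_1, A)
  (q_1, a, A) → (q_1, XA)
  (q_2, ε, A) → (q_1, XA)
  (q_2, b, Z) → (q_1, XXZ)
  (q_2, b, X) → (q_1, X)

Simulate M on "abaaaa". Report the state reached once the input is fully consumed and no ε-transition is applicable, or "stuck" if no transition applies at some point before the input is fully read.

(q_0, abaaaa, Z)
  ε-move, top Z: go to q_0, push XXZ → (q_0, abaaaa, XXZ)
  read a, top X: go to q_0, push AX → (q_0, baaaa, AXXZ)
  read b, top A: go to q_2, push ε → (q_2, aaaa, XXZ)
No transition for (q_2, a, top X); M blocks with input aaaa remaining.

stuck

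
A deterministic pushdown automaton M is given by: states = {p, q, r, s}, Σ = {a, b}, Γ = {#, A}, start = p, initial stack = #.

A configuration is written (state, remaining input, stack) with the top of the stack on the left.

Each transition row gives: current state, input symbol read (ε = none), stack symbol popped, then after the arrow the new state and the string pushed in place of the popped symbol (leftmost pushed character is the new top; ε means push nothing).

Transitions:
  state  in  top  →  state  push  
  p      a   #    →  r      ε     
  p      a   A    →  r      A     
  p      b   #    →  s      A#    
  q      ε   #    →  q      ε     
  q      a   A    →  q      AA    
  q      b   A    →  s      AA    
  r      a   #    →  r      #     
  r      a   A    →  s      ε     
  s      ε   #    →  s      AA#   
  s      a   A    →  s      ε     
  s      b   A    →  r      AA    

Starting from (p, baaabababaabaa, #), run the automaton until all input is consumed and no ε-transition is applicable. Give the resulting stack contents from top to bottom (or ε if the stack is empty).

AA#

(p, baaabababaabaa, #)
  read b, top #: go to s, push A# → (s, aaabababaabaa, A#)
  read a, top A: go to s, push ε → (s, aabababaabaa, #)
  ε-move, top #: go to s, push AA# → (s, aabababaabaa, AA#)
  read a, top A: go to s, push ε → (s, abababaabaa, A#)
  read a, top A: go to s, push ε → (s, bababaabaa, #)
  ε-move, top #: go to s, push AA# → (s, bababaabaa, AA#)
  read b, top A: go to r, push AA → (r, ababaabaa, AAA#)
  read a, top A: go to s, push ε → (s, babaabaa, AA#)
  read b, top A: go to r, push AA → (r, abaabaa, AAA#)
  read a, top A: go to s, push ε → (s, baabaa, AA#)
  read b, top A: go to r, push AA → (r, aabaa, AAA#)
  read a, top A: go to s, push ε → (s, abaa, AA#)
  read a, top A: go to s, push ε → (s, baa, A#)
  read b, top A: go to r, push AA → (r, aa, AA#)
  read a, top A: go to s, push ε → (s, a, A#)
  read a, top A: go to s, push ε → (s, ε, #)
  ε-move, top #: go to s, push AA# → (s, ε, AA#)
All input consumed in state s with stack AA#.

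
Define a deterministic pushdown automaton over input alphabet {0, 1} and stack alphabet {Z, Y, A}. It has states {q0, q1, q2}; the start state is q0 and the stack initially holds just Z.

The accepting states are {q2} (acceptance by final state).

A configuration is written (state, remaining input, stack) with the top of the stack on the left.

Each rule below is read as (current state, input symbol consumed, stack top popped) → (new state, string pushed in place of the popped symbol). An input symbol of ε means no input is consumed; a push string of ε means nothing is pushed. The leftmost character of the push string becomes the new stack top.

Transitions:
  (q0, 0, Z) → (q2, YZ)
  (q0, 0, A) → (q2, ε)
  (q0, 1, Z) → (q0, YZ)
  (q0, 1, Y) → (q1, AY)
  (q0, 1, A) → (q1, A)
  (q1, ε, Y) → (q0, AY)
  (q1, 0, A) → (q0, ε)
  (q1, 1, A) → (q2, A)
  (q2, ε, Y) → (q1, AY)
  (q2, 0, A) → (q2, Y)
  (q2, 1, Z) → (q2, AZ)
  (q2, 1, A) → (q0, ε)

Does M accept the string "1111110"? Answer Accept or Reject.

Accept

(q0, 1111110, Z) ⊢ (q0, 111110, YZ) ⊢ (q1, 11110, AYZ) ⊢ (q2, 1110, AYZ) ⊢ (q0, 110, YZ) ⊢ (q1, 10, AYZ) ⊢ (q2, 0, AYZ) ⊢ (q2, ε, YYZ)
All input consumed; state q2 ∈ F.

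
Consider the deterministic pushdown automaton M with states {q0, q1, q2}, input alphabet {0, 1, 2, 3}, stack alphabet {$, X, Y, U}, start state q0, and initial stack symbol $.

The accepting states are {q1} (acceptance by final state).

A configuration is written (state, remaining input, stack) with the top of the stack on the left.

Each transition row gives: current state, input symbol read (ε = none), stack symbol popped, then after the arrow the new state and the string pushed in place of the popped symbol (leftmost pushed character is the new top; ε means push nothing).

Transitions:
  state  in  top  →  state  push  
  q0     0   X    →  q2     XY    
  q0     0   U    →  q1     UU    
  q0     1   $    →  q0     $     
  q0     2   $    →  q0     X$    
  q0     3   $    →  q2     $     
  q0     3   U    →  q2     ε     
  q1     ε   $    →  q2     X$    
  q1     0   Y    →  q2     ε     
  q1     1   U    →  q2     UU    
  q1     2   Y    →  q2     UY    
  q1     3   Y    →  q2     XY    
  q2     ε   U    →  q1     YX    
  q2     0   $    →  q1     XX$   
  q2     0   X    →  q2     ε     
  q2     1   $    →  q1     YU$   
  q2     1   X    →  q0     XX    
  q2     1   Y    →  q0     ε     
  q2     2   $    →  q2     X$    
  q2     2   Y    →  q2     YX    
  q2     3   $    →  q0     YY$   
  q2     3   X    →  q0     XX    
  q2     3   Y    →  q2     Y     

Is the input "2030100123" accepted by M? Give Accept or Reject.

(q0, 2030100123, $) ⊢ (q0, 030100123, X$) ⊢ (q2, 30100123, XY$) ⊢ (q0, 0100123, XXY$) ⊢ (q2, 100123, XYXY$) ⊢ (q0, 00123, XXYXY$) ⊢ (q2, 0123, XYXYXY$) ⊢ (q2, 123, YXYXY$) ⊢ (q0, 23, XYXY$)
No transition applies at (q0, 23, XYXY$); input not fully consumed.

Reject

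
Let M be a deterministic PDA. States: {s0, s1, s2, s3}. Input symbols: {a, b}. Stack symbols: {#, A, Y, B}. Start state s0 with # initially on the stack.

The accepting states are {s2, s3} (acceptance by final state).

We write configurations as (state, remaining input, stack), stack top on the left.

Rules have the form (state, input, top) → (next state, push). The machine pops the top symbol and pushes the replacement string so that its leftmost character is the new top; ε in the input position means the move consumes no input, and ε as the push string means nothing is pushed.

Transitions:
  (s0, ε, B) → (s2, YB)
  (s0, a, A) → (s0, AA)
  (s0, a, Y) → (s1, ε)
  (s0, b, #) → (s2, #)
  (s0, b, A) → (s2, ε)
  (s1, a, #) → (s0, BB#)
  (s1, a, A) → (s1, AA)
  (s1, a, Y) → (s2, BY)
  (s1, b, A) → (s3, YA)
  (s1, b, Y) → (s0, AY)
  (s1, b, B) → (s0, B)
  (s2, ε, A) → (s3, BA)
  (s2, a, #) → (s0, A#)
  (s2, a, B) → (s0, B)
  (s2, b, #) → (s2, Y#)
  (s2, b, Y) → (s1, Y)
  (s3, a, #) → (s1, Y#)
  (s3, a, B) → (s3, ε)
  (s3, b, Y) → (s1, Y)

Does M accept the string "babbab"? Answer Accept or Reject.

(s0, babbab, #) ⊢ (s2, abbab, #) ⊢ (s0, bbab, A#) ⊢ (s2, bab, #) ⊢ (s2, ab, Y#)
No transition applies at (s2, ab, Y#); input not fully consumed.

Reject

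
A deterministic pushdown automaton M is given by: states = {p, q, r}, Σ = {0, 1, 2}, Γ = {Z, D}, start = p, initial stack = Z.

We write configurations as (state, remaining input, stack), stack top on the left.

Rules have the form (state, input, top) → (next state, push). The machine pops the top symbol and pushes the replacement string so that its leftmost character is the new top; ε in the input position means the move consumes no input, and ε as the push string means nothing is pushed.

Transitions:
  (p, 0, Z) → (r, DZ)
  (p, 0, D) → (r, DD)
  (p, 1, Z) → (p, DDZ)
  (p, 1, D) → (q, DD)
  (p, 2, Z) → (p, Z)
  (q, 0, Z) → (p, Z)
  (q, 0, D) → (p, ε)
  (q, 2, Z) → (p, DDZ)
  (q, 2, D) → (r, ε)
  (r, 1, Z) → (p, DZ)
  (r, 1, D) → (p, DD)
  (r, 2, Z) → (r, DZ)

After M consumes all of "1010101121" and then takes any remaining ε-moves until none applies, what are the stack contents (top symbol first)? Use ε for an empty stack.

(p, 1010101121, Z)
  read 1, top Z: go to p, push DDZ → (p, 010101121, DDZ)
  read 0, top D: go to r, push DD → (r, 10101121, DDDZ)
  read 1, top D: go to p, push DD → (p, 0101121, DDDDZ)
  read 0, top D: go to r, push DD → (r, 101121, DDDDDZ)
  read 1, top D: go to p, push DD → (p, 01121, DDDDDDZ)
  read 0, top D: go to r, push DD → (r, 1121, DDDDDDDZ)
  read 1, top D: go to p, push DD → (p, 121, DDDDDDDDZ)
  read 1, top D: go to q, push DD → (q, 21, DDDDDDDDDZ)
  read 2, top D: go to r, push ε → (r, 1, DDDDDDDDZ)
  read 1, top D: go to p, push DD → (p, ε, DDDDDDDDDZ)
All input consumed in state p with stack DDDDDDDDDZ.

DDDDDDDDDZ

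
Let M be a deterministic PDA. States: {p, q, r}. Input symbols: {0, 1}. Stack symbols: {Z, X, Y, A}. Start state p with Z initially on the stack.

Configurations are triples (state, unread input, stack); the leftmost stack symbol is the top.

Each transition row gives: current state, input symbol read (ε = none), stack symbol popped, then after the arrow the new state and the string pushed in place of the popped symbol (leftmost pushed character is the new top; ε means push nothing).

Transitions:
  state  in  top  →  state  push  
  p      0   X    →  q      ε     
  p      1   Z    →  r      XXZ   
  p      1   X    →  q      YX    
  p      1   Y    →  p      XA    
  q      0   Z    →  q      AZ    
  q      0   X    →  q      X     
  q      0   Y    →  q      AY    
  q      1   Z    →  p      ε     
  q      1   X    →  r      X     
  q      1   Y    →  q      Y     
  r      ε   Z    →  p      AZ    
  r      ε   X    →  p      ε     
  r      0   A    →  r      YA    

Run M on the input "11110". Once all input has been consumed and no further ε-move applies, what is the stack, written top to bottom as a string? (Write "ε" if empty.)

(p, 11110, Z)
  read 1, top Z: go to r, push XXZ → (r, 1110, XXZ)
  ε-move, top X: go to p, push ε → (p, 1110, XZ)
  read 1, top X: go to q, push YX → (q, 110, YXZ)
  read 1, top Y: go to q, push Y → (q, 10, YXZ)
  read 1, top Y: go to q, push Y → (q, 0, YXZ)
  read 0, top Y: go to q, push AY → (q, ε, AYXZ)
All input consumed in state q with stack AYXZ.

AYXZ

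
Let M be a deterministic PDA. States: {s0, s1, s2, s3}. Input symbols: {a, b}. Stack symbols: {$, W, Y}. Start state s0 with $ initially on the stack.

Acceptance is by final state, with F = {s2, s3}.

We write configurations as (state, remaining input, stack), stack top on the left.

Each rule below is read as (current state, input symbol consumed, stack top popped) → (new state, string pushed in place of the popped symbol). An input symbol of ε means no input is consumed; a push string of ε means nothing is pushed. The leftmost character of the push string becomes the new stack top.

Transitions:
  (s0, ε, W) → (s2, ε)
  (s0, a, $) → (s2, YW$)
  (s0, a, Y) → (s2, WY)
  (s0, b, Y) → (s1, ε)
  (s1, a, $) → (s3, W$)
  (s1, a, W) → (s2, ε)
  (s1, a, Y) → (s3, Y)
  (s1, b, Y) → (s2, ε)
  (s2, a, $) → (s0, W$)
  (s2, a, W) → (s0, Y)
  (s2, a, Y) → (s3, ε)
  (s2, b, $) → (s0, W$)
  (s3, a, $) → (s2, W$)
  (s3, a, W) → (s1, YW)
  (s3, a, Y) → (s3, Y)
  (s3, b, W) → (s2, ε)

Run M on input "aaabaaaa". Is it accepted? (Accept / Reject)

(s0, aaabaaaa, $)
  read a, top $: go to s2, push YW$ → (s2, aabaaaa, YW$)
  read a, top Y: go to s3, push ε → (s3, abaaaa, W$)
  read a, top W: go to s1, push YW → (s1, baaaa, YW$)
  read b, top Y: go to s2, push ε → (s2, aaaa, W$)
  read a, top W: go to s0, push Y → (s0, aaa, Y$)
  read a, top Y: go to s2, push WY → (s2, aa, WY$)
  read a, top W: go to s0, push Y → (s0, a, YY$)
  read a, top Y: go to s2, push WY → (s2, ε, WYY$)
All input consumed; state s2 ∈ F.

Accept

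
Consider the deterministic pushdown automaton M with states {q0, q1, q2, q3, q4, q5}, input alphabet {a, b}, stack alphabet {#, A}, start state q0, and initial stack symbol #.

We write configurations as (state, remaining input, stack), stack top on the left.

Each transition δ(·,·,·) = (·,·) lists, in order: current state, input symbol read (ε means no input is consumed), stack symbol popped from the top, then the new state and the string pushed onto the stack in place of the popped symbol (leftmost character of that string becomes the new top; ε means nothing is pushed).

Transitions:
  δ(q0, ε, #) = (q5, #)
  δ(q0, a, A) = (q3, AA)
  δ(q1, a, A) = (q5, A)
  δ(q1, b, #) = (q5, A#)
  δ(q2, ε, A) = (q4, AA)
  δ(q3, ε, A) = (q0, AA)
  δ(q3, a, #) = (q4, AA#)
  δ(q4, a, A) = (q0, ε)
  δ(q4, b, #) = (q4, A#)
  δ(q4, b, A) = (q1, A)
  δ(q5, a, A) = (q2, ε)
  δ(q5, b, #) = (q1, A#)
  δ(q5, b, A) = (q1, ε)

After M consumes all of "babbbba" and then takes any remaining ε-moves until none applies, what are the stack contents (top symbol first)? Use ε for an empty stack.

#

(q0, babbbba, #)
  ε-move, top #: go to q5, push # → (q5, babbbba, #)
  read b, top #: go to q1, push A# → (q1, abbbba, A#)
  read a, top A: go to q5, push A → (q5, bbbba, A#)
  read b, top A: go to q1, push ε → (q1, bbba, #)
  read b, top #: go to q5, push A# → (q5, bba, A#)
  read b, top A: go to q1, push ε → (q1, ba, #)
  read b, top #: go to q5, push A# → (q5, a, A#)
  read a, top A: go to q2, push ε → (q2, ε, #)
All input consumed in state q2 with stack #.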